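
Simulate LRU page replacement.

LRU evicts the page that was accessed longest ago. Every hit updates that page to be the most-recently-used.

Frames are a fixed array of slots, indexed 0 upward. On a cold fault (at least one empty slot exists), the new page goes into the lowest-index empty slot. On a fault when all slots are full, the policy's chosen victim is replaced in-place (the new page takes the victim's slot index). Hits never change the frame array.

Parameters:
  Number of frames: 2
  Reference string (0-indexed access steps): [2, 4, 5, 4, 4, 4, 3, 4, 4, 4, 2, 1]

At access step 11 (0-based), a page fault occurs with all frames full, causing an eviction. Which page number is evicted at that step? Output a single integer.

Step 0: ref 2 -> FAULT, frames=[2,-]
Step 1: ref 4 -> FAULT, frames=[2,4]
Step 2: ref 5 -> FAULT, evict 2, frames=[5,4]
Step 3: ref 4 -> HIT, frames=[5,4]
Step 4: ref 4 -> HIT, frames=[5,4]
Step 5: ref 4 -> HIT, frames=[5,4]
Step 6: ref 3 -> FAULT, evict 5, frames=[3,4]
Step 7: ref 4 -> HIT, frames=[3,4]
Step 8: ref 4 -> HIT, frames=[3,4]
Step 9: ref 4 -> HIT, frames=[3,4]
Step 10: ref 2 -> FAULT, evict 3, frames=[2,4]
Step 11: ref 1 -> FAULT, evict 4, frames=[2,1]
At step 11: evicted page 4

Answer: 4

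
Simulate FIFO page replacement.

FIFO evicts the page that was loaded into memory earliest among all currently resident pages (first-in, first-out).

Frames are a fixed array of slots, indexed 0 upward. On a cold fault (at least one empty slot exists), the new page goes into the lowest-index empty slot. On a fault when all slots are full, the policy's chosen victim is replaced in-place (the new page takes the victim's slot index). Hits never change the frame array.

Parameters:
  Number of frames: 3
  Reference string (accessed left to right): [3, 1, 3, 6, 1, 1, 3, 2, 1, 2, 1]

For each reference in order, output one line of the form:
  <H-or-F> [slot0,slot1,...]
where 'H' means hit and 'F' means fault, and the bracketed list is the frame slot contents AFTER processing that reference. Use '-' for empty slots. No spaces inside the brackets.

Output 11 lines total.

F [3,-,-]
F [3,1,-]
H [3,1,-]
F [3,1,6]
H [3,1,6]
H [3,1,6]
H [3,1,6]
F [2,1,6]
H [2,1,6]
H [2,1,6]
H [2,1,6]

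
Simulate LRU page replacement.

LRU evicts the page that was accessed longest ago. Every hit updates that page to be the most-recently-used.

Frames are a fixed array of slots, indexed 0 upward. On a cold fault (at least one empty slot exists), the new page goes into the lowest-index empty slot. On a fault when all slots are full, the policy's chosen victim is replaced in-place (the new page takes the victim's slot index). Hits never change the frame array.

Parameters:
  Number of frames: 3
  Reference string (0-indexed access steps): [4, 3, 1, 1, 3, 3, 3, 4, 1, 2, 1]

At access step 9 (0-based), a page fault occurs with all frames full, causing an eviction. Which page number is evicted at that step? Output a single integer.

Answer: 3

Derivation:
Step 0: ref 4 -> FAULT, frames=[4,-,-]
Step 1: ref 3 -> FAULT, frames=[4,3,-]
Step 2: ref 1 -> FAULT, frames=[4,3,1]
Step 3: ref 1 -> HIT, frames=[4,3,1]
Step 4: ref 3 -> HIT, frames=[4,3,1]
Step 5: ref 3 -> HIT, frames=[4,3,1]
Step 6: ref 3 -> HIT, frames=[4,3,1]
Step 7: ref 4 -> HIT, frames=[4,3,1]
Step 8: ref 1 -> HIT, frames=[4,3,1]
Step 9: ref 2 -> FAULT, evict 3, frames=[4,2,1]
At step 9: evicted page 3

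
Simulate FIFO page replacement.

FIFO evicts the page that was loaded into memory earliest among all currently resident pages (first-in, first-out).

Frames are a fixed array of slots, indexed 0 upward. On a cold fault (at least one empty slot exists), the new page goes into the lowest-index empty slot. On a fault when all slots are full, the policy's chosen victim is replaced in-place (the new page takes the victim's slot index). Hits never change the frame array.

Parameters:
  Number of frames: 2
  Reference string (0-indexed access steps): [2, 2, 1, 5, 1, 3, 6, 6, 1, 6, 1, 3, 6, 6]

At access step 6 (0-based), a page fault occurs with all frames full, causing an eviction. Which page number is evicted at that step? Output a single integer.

Step 0: ref 2 -> FAULT, frames=[2,-]
Step 1: ref 2 -> HIT, frames=[2,-]
Step 2: ref 1 -> FAULT, frames=[2,1]
Step 3: ref 5 -> FAULT, evict 2, frames=[5,1]
Step 4: ref 1 -> HIT, frames=[5,1]
Step 5: ref 3 -> FAULT, evict 1, frames=[5,3]
Step 6: ref 6 -> FAULT, evict 5, frames=[6,3]
At step 6: evicted page 5

Answer: 5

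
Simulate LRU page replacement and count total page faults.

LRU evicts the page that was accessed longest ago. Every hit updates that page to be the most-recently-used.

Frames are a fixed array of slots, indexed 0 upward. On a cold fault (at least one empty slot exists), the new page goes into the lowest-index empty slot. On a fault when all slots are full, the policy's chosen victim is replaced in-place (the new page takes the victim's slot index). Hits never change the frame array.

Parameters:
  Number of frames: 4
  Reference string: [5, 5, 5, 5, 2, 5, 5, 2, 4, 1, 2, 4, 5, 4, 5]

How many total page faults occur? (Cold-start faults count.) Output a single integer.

Answer: 4

Derivation:
Step 0: ref 5 → FAULT, frames=[5,-,-,-]
Step 1: ref 5 → HIT, frames=[5,-,-,-]
Step 2: ref 5 → HIT, frames=[5,-,-,-]
Step 3: ref 5 → HIT, frames=[5,-,-,-]
Step 4: ref 2 → FAULT, frames=[5,2,-,-]
Step 5: ref 5 → HIT, frames=[5,2,-,-]
Step 6: ref 5 → HIT, frames=[5,2,-,-]
Step 7: ref 2 → HIT, frames=[5,2,-,-]
Step 8: ref 4 → FAULT, frames=[5,2,4,-]
Step 9: ref 1 → FAULT, frames=[5,2,4,1]
Step 10: ref 2 → HIT, frames=[5,2,4,1]
Step 11: ref 4 → HIT, frames=[5,2,4,1]
Step 12: ref 5 → HIT, frames=[5,2,4,1]
Step 13: ref 4 → HIT, frames=[5,2,4,1]
Step 14: ref 5 → HIT, frames=[5,2,4,1]
Total faults: 4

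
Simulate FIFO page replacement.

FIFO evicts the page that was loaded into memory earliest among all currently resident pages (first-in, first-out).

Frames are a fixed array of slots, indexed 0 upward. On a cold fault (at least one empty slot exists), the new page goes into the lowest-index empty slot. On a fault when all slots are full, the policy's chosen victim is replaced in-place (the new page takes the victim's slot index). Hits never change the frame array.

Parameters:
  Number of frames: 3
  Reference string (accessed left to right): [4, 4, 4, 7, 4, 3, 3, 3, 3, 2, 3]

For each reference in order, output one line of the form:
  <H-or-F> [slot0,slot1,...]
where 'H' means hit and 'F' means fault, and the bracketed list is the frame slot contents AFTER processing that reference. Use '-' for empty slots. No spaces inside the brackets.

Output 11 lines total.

F [4,-,-]
H [4,-,-]
H [4,-,-]
F [4,7,-]
H [4,7,-]
F [4,7,3]
H [4,7,3]
H [4,7,3]
H [4,7,3]
F [2,7,3]
H [2,7,3]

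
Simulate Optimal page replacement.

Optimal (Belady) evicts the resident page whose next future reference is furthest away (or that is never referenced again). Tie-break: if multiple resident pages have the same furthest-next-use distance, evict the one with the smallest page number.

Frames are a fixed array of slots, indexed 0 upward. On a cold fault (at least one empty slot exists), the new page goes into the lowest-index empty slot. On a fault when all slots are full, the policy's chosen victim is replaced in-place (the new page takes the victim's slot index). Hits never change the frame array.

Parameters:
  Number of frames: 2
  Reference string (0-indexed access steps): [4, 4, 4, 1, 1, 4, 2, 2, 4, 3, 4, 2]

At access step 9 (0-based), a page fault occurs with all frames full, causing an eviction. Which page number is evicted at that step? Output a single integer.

Answer: 2

Derivation:
Step 0: ref 4 -> FAULT, frames=[4,-]
Step 1: ref 4 -> HIT, frames=[4,-]
Step 2: ref 4 -> HIT, frames=[4,-]
Step 3: ref 1 -> FAULT, frames=[4,1]
Step 4: ref 1 -> HIT, frames=[4,1]
Step 5: ref 4 -> HIT, frames=[4,1]
Step 6: ref 2 -> FAULT, evict 1, frames=[4,2]
Step 7: ref 2 -> HIT, frames=[4,2]
Step 8: ref 4 -> HIT, frames=[4,2]
Step 9: ref 3 -> FAULT, evict 2, frames=[4,3]
At step 9: evicted page 2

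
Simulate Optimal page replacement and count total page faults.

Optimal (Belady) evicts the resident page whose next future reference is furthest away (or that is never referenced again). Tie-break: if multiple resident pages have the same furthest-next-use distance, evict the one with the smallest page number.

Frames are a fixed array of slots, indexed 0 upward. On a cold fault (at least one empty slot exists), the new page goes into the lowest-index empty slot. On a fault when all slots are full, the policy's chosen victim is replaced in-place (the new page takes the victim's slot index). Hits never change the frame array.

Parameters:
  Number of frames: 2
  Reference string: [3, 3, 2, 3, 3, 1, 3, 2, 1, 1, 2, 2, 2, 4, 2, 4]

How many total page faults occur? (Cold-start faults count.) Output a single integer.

Answer: 5

Derivation:
Step 0: ref 3 → FAULT, frames=[3,-]
Step 1: ref 3 → HIT, frames=[3,-]
Step 2: ref 2 → FAULT, frames=[3,2]
Step 3: ref 3 → HIT, frames=[3,2]
Step 4: ref 3 → HIT, frames=[3,2]
Step 5: ref 1 → FAULT (evict 2), frames=[3,1]
Step 6: ref 3 → HIT, frames=[3,1]
Step 7: ref 2 → FAULT (evict 3), frames=[2,1]
Step 8: ref 1 → HIT, frames=[2,1]
Step 9: ref 1 → HIT, frames=[2,1]
Step 10: ref 2 → HIT, frames=[2,1]
Step 11: ref 2 → HIT, frames=[2,1]
Step 12: ref 2 → HIT, frames=[2,1]
Step 13: ref 4 → FAULT (evict 1), frames=[2,4]
Step 14: ref 2 → HIT, frames=[2,4]
Step 15: ref 4 → HIT, frames=[2,4]
Total faults: 5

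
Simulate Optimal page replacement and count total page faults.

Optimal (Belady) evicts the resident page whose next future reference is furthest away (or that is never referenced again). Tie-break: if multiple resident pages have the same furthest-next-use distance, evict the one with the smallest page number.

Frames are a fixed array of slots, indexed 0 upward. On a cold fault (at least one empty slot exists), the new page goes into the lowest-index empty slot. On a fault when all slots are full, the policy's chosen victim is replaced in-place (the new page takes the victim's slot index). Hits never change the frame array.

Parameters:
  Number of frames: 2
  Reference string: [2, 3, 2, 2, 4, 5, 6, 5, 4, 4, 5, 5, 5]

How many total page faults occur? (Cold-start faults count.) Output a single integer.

Answer: 6

Derivation:
Step 0: ref 2 → FAULT, frames=[2,-]
Step 1: ref 3 → FAULT, frames=[2,3]
Step 2: ref 2 → HIT, frames=[2,3]
Step 3: ref 2 → HIT, frames=[2,3]
Step 4: ref 4 → FAULT (evict 2), frames=[4,3]
Step 5: ref 5 → FAULT (evict 3), frames=[4,5]
Step 6: ref 6 → FAULT (evict 4), frames=[6,5]
Step 7: ref 5 → HIT, frames=[6,5]
Step 8: ref 4 → FAULT (evict 6), frames=[4,5]
Step 9: ref 4 → HIT, frames=[4,5]
Step 10: ref 5 → HIT, frames=[4,5]
Step 11: ref 5 → HIT, frames=[4,5]
Step 12: ref 5 → HIT, frames=[4,5]
Total faults: 6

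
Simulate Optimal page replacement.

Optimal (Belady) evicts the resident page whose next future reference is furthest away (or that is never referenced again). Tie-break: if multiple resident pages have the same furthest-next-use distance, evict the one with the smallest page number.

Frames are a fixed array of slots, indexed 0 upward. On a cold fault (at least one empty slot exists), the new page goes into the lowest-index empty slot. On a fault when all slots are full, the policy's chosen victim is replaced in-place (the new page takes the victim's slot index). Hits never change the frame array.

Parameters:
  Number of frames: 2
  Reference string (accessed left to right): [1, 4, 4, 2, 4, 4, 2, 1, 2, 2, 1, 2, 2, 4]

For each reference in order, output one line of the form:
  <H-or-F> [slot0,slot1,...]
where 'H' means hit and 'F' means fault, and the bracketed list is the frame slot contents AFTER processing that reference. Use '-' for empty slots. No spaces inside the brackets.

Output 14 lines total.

F [1,-]
F [1,4]
H [1,4]
F [2,4]
H [2,4]
H [2,4]
H [2,4]
F [2,1]
H [2,1]
H [2,1]
H [2,1]
H [2,1]
H [2,1]
F [2,4]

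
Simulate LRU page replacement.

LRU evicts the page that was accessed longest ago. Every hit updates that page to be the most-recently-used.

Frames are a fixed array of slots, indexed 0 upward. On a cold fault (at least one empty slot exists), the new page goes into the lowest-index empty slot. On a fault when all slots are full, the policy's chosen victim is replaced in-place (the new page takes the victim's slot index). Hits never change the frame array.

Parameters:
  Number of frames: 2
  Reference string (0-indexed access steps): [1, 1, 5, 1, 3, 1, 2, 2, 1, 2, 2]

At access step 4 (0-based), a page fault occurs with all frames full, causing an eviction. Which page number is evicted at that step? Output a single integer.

Step 0: ref 1 -> FAULT, frames=[1,-]
Step 1: ref 1 -> HIT, frames=[1,-]
Step 2: ref 5 -> FAULT, frames=[1,5]
Step 3: ref 1 -> HIT, frames=[1,5]
Step 4: ref 3 -> FAULT, evict 5, frames=[1,3]
At step 4: evicted page 5

Answer: 5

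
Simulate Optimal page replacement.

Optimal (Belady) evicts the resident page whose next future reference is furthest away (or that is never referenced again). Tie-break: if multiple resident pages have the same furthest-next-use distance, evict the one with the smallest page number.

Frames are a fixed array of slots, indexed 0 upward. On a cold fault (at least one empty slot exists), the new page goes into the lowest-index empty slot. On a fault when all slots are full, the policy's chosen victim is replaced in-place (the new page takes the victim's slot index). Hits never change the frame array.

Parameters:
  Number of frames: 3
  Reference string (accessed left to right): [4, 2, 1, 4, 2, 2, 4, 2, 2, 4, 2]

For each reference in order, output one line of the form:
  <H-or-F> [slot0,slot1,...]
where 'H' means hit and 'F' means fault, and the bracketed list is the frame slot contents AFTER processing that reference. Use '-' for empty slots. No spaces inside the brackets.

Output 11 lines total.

F [4,-,-]
F [4,2,-]
F [4,2,1]
H [4,2,1]
H [4,2,1]
H [4,2,1]
H [4,2,1]
H [4,2,1]
H [4,2,1]
H [4,2,1]
H [4,2,1]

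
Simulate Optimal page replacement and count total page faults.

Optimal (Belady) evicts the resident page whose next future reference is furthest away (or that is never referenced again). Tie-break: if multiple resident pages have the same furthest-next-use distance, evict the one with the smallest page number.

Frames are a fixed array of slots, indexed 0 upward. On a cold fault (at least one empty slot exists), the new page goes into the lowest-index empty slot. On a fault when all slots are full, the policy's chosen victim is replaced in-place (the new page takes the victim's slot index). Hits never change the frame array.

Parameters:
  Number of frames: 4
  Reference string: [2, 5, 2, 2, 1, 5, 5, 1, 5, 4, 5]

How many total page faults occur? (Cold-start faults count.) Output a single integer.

Answer: 4

Derivation:
Step 0: ref 2 → FAULT, frames=[2,-,-,-]
Step 1: ref 5 → FAULT, frames=[2,5,-,-]
Step 2: ref 2 → HIT, frames=[2,5,-,-]
Step 3: ref 2 → HIT, frames=[2,5,-,-]
Step 4: ref 1 → FAULT, frames=[2,5,1,-]
Step 5: ref 5 → HIT, frames=[2,5,1,-]
Step 6: ref 5 → HIT, frames=[2,5,1,-]
Step 7: ref 1 → HIT, frames=[2,5,1,-]
Step 8: ref 5 → HIT, frames=[2,5,1,-]
Step 9: ref 4 → FAULT, frames=[2,5,1,4]
Step 10: ref 5 → HIT, frames=[2,5,1,4]
Total faults: 4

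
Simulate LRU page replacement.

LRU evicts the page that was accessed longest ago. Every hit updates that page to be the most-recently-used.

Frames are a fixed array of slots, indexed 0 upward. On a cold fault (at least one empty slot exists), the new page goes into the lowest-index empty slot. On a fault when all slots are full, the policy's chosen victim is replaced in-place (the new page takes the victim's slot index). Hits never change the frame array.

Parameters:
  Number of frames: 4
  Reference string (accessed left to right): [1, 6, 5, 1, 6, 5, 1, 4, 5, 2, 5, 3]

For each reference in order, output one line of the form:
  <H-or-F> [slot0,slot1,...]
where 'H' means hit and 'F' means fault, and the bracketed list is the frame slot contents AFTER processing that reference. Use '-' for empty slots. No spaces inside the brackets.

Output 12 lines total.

F [1,-,-,-]
F [1,6,-,-]
F [1,6,5,-]
H [1,6,5,-]
H [1,6,5,-]
H [1,6,5,-]
H [1,6,5,-]
F [1,6,5,4]
H [1,6,5,4]
F [1,2,5,4]
H [1,2,5,4]
F [3,2,5,4]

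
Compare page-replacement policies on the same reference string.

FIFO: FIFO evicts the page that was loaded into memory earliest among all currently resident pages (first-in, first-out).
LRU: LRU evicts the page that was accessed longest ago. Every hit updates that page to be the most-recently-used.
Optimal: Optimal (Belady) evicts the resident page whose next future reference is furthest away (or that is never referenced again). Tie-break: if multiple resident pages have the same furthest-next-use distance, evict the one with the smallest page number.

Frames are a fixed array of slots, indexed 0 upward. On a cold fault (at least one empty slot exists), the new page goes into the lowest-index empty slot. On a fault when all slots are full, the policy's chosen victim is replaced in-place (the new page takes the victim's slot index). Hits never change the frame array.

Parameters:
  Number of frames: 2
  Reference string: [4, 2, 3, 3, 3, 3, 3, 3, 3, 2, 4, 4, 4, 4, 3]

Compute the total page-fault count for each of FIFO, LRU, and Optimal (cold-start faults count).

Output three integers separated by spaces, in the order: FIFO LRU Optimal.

--- FIFO ---
  step 0: ref 4 -> FAULT, frames=[4,-] (faults so far: 1)
  step 1: ref 2 -> FAULT, frames=[4,2] (faults so far: 2)
  step 2: ref 3 -> FAULT, evict 4, frames=[3,2] (faults so far: 3)
  step 3: ref 3 -> HIT, frames=[3,2] (faults so far: 3)
  step 4: ref 3 -> HIT, frames=[3,2] (faults so far: 3)
  step 5: ref 3 -> HIT, frames=[3,2] (faults so far: 3)
  step 6: ref 3 -> HIT, frames=[3,2] (faults so far: 3)
  step 7: ref 3 -> HIT, frames=[3,2] (faults so far: 3)
  step 8: ref 3 -> HIT, frames=[3,2] (faults so far: 3)
  step 9: ref 2 -> HIT, frames=[3,2] (faults so far: 3)
  step 10: ref 4 -> FAULT, evict 2, frames=[3,4] (faults so far: 4)
  step 11: ref 4 -> HIT, frames=[3,4] (faults so far: 4)
  step 12: ref 4 -> HIT, frames=[3,4] (faults so far: 4)
  step 13: ref 4 -> HIT, frames=[3,4] (faults so far: 4)
  step 14: ref 3 -> HIT, frames=[3,4] (faults so far: 4)
  FIFO total faults: 4
--- LRU ---
  step 0: ref 4 -> FAULT, frames=[4,-] (faults so far: 1)
  step 1: ref 2 -> FAULT, frames=[4,2] (faults so far: 2)
  step 2: ref 3 -> FAULT, evict 4, frames=[3,2] (faults so far: 3)
  step 3: ref 3 -> HIT, frames=[3,2] (faults so far: 3)
  step 4: ref 3 -> HIT, frames=[3,2] (faults so far: 3)
  step 5: ref 3 -> HIT, frames=[3,2] (faults so far: 3)
  step 6: ref 3 -> HIT, frames=[3,2] (faults so far: 3)
  step 7: ref 3 -> HIT, frames=[3,2] (faults so far: 3)
  step 8: ref 3 -> HIT, frames=[3,2] (faults so far: 3)
  step 9: ref 2 -> HIT, frames=[3,2] (faults so far: 3)
  step 10: ref 4 -> FAULT, evict 3, frames=[4,2] (faults so far: 4)
  step 11: ref 4 -> HIT, frames=[4,2] (faults so far: 4)
  step 12: ref 4 -> HIT, frames=[4,2] (faults so far: 4)
  step 13: ref 4 -> HIT, frames=[4,2] (faults so far: 4)
  step 14: ref 3 -> FAULT, evict 2, frames=[4,3] (faults so far: 5)
  LRU total faults: 5
--- Optimal ---
  step 0: ref 4 -> FAULT, frames=[4,-] (faults so far: 1)
  step 1: ref 2 -> FAULT, frames=[4,2] (faults so far: 2)
  step 2: ref 3 -> FAULT, evict 4, frames=[3,2] (faults so far: 3)
  step 3: ref 3 -> HIT, frames=[3,2] (faults so far: 3)
  step 4: ref 3 -> HIT, frames=[3,2] (faults so far: 3)
  step 5: ref 3 -> HIT, frames=[3,2] (faults so far: 3)
  step 6: ref 3 -> HIT, frames=[3,2] (faults so far: 3)
  step 7: ref 3 -> HIT, frames=[3,2] (faults so far: 3)
  step 8: ref 3 -> HIT, frames=[3,2] (faults so far: 3)
  step 9: ref 2 -> HIT, frames=[3,2] (faults so far: 3)
  step 10: ref 4 -> FAULT, evict 2, frames=[3,4] (faults so far: 4)
  step 11: ref 4 -> HIT, frames=[3,4] (faults so far: 4)
  step 12: ref 4 -> HIT, frames=[3,4] (faults so far: 4)
  step 13: ref 4 -> HIT, frames=[3,4] (faults so far: 4)
  step 14: ref 3 -> HIT, frames=[3,4] (faults so far: 4)
  Optimal total faults: 4

Answer: 4 5 4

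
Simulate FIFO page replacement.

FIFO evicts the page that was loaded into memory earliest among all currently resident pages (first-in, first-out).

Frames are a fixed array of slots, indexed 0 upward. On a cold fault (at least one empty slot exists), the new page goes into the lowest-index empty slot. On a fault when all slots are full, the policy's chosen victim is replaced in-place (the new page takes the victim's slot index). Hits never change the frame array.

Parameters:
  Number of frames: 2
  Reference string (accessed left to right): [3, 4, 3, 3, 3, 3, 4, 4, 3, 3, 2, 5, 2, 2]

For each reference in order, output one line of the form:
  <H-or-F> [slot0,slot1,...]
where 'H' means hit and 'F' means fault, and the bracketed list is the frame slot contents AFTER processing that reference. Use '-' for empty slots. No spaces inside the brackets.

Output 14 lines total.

F [3,-]
F [3,4]
H [3,4]
H [3,4]
H [3,4]
H [3,4]
H [3,4]
H [3,4]
H [3,4]
H [3,4]
F [2,4]
F [2,5]
H [2,5]
H [2,5]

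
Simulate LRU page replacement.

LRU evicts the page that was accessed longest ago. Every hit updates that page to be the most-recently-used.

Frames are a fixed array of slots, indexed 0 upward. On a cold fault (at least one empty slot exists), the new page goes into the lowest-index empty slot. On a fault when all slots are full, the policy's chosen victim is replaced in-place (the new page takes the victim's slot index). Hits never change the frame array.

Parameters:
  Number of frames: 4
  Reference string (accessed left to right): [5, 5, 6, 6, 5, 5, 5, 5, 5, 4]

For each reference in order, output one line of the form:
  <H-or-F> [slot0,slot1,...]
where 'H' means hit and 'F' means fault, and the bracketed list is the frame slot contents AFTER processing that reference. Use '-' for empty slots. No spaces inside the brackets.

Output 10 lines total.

F [5,-,-,-]
H [5,-,-,-]
F [5,6,-,-]
H [5,6,-,-]
H [5,6,-,-]
H [5,6,-,-]
H [5,6,-,-]
H [5,6,-,-]
H [5,6,-,-]
F [5,6,4,-]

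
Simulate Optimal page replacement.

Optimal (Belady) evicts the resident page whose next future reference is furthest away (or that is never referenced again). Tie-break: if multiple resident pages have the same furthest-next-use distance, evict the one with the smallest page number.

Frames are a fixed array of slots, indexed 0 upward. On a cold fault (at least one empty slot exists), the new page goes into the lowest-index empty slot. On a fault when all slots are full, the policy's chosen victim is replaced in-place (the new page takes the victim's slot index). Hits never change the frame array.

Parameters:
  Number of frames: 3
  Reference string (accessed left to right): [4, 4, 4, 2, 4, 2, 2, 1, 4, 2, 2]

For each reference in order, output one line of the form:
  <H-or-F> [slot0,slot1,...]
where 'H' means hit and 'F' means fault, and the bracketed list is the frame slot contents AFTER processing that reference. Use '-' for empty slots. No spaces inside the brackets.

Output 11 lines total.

F [4,-,-]
H [4,-,-]
H [4,-,-]
F [4,2,-]
H [4,2,-]
H [4,2,-]
H [4,2,-]
F [4,2,1]
H [4,2,1]
H [4,2,1]
H [4,2,1]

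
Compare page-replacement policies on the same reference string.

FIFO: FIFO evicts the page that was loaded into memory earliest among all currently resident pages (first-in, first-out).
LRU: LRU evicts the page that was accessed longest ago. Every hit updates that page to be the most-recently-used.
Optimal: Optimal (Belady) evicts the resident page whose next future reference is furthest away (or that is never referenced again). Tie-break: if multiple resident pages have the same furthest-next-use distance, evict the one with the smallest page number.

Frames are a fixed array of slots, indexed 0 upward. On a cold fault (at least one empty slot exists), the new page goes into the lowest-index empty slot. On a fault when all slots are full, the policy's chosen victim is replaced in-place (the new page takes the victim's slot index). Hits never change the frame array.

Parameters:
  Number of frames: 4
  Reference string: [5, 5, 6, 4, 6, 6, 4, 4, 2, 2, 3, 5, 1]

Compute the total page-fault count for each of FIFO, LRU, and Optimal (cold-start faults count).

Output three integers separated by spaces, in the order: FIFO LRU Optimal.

--- FIFO ---
  step 0: ref 5 -> FAULT, frames=[5,-,-,-] (faults so far: 1)
  step 1: ref 5 -> HIT, frames=[5,-,-,-] (faults so far: 1)
  step 2: ref 6 -> FAULT, frames=[5,6,-,-] (faults so far: 2)
  step 3: ref 4 -> FAULT, frames=[5,6,4,-] (faults so far: 3)
  step 4: ref 6 -> HIT, frames=[5,6,4,-] (faults so far: 3)
  step 5: ref 6 -> HIT, frames=[5,6,4,-] (faults so far: 3)
  step 6: ref 4 -> HIT, frames=[5,6,4,-] (faults so far: 3)
  step 7: ref 4 -> HIT, frames=[5,6,4,-] (faults so far: 3)
  step 8: ref 2 -> FAULT, frames=[5,6,4,2] (faults so far: 4)
  step 9: ref 2 -> HIT, frames=[5,6,4,2] (faults so far: 4)
  step 10: ref 3 -> FAULT, evict 5, frames=[3,6,4,2] (faults so far: 5)
  step 11: ref 5 -> FAULT, evict 6, frames=[3,5,4,2] (faults so far: 6)
  step 12: ref 1 -> FAULT, evict 4, frames=[3,5,1,2] (faults so far: 7)
  FIFO total faults: 7
--- LRU ---
  step 0: ref 5 -> FAULT, frames=[5,-,-,-] (faults so far: 1)
  step 1: ref 5 -> HIT, frames=[5,-,-,-] (faults so far: 1)
  step 2: ref 6 -> FAULT, frames=[5,6,-,-] (faults so far: 2)
  step 3: ref 4 -> FAULT, frames=[5,6,4,-] (faults so far: 3)
  step 4: ref 6 -> HIT, frames=[5,6,4,-] (faults so far: 3)
  step 5: ref 6 -> HIT, frames=[5,6,4,-] (faults so far: 3)
  step 6: ref 4 -> HIT, frames=[5,6,4,-] (faults so far: 3)
  step 7: ref 4 -> HIT, frames=[5,6,4,-] (faults so far: 3)
  step 8: ref 2 -> FAULT, frames=[5,6,4,2] (faults so far: 4)
  step 9: ref 2 -> HIT, frames=[5,6,4,2] (faults so far: 4)
  step 10: ref 3 -> FAULT, evict 5, frames=[3,6,4,2] (faults so far: 5)
  step 11: ref 5 -> FAULT, evict 6, frames=[3,5,4,2] (faults so far: 6)
  step 12: ref 1 -> FAULT, evict 4, frames=[3,5,1,2] (faults so far: 7)
  LRU total faults: 7
--- Optimal ---
  step 0: ref 5 -> FAULT, frames=[5,-,-,-] (faults so far: 1)
  step 1: ref 5 -> HIT, frames=[5,-,-,-] (faults so far: 1)
  step 2: ref 6 -> FAULT, frames=[5,6,-,-] (faults so far: 2)
  step 3: ref 4 -> FAULT, frames=[5,6,4,-] (faults so far: 3)
  step 4: ref 6 -> HIT, frames=[5,6,4,-] (faults so far: 3)
  step 5: ref 6 -> HIT, frames=[5,6,4,-] (faults so far: 3)
  step 6: ref 4 -> HIT, frames=[5,6,4,-] (faults so far: 3)
  step 7: ref 4 -> HIT, frames=[5,6,4,-] (faults so far: 3)
  step 8: ref 2 -> FAULT, frames=[5,6,4,2] (faults so far: 4)
  step 9: ref 2 -> HIT, frames=[5,6,4,2] (faults so far: 4)
  step 10: ref 3 -> FAULT, evict 2, frames=[5,6,4,3] (faults so far: 5)
  step 11: ref 5 -> HIT, frames=[5,6,4,3] (faults so far: 5)
  step 12: ref 1 -> FAULT, evict 3, frames=[5,6,4,1] (faults so far: 6)
  Optimal total faults: 6

Answer: 7 7 6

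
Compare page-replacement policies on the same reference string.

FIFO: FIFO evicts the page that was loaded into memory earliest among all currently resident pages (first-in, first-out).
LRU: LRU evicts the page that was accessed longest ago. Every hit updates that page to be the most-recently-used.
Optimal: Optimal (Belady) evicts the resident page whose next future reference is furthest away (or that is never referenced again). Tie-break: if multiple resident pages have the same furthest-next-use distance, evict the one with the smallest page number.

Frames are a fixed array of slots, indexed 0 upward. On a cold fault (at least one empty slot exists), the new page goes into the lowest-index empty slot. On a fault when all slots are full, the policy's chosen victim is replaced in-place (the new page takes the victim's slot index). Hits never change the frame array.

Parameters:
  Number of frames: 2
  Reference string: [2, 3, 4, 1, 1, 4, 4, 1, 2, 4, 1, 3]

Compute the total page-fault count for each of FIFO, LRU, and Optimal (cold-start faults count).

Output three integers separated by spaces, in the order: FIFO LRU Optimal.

--- FIFO ---
  step 0: ref 2 -> FAULT, frames=[2,-] (faults so far: 1)
  step 1: ref 3 -> FAULT, frames=[2,3] (faults so far: 2)
  step 2: ref 4 -> FAULT, evict 2, frames=[4,3] (faults so far: 3)
  step 3: ref 1 -> FAULT, evict 3, frames=[4,1] (faults so far: 4)
  step 4: ref 1 -> HIT, frames=[4,1] (faults so far: 4)
  step 5: ref 4 -> HIT, frames=[4,1] (faults so far: 4)
  step 6: ref 4 -> HIT, frames=[4,1] (faults so far: 4)
  step 7: ref 1 -> HIT, frames=[4,1] (faults so far: 4)
  step 8: ref 2 -> FAULT, evict 4, frames=[2,1] (faults so far: 5)
  step 9: ref 4 -> FAULT, evict 1, frames=[2,4] (faults so far: 6)
  step 10: ref 1 -> FAULT, evict 2, frames=[1,4] (faults so far: 7)
  step 11: ref 3 -> FAULT, evict 4, frames=[1,3] (faults so far: 8)
  FIFO total faults: 8
--- LRU ---
  step 0: ref 2 -> FAULT, frames=[2,-] (faults so far: 1)
  step 1: ref 3 -> FAULT, frames=[2,3] (faults so far: 2)
  step 2: ref 4 -> FAULT, evict 2, frames=[4,3] (faults so far: 3)
  step 3: ref 1 -> FAULT, evict 3, frames=[4,1] (faults so far: 4)
  step 4: ref 1 -> HIT, frames=[4,1] (faults so far: 4)
  step 5: ref 4 -> HIT, frames=[4,1] (faults so far: 4)
  step 6: ref 4 -> HIT, frames=[4,1] (faults so far: 4)
  step 7: ref 1 -> HIT, frames=[4,1] (faults so far: 4)
  step 8: ref 2 -> FAULT, evict 4, frames=[2,1] (faults so far: 5)
  step 9: ref 4 -> FAULT, evict 1, frames=[2,4] (faults so far: 6)
  step 10: ref 1 -> FAULT, evict 2, frames=[1,4] (faults so far: 7)
  step 11: ref 3 -> FAULT, evict 4, frames=[1,3] (faults so far: 8)
  LRU total faults: 8
--- Optimal ---
  step 0: ref 2 -> FAULT, frames=[2,-] (faults so far: 1)
  step 1: ref 3 -> FAULT, frames=[2,3] (faults so far: 2)
  step 2: ref 4 -> FAULT, evict 3, frames=[2,4] (faults so far: 3)
  step 3: ref 1 -> FAULT, evict 2, frames=[1,4] (faults so far: 4)
  step 4: ref 1 -> HIT, frames=[1,4] (faults so far: 4)
  step 5: ref 4 -> HIT, frames=[1,4] (faults so far: 4)
  step 6: ref 4 -> HIT, frames=[1,4] (faults so far: 4)
  step 7: ref 1 -> HIT, frames=[1,4] (faults so far: 4)
  step 8: ref 2 -> FAULT, evict 1, frames=[2,4] (faults so far: 5)
  step 9: ref 4 -> HIT, frames=[2,4] (faults so far: 5)
  step 10: ref 1 -> FAULT, evict 2, frames=[1,4] (faults so far: 6)
  step 11: ref 3 -> FAULT, evict 1, frames=[3,4] (faults so far: 7)
  Optimal total faults: 7

Answer: 8 8 7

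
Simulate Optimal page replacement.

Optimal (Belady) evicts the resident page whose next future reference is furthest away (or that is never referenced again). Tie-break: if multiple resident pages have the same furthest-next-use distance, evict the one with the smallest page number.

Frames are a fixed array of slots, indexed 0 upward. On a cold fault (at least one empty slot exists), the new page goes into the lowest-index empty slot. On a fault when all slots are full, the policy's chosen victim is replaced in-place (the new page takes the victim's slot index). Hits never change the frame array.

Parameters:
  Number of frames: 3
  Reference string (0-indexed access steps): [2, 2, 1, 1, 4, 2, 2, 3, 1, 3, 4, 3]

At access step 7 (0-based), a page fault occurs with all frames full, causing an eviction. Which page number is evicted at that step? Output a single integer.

Step 0: ref 2 -> FAULT, frames=[2,-,-]
Step 1: ref 2 -> HIT, frames=[2,-,-]
Step 2: ref 1 -> FAULT, frames=[2,1,-]
Step 3: ref 1 -> HIT, frames=[2,1,-]
Step 4: ref 4 -> FAULT, frames=[2,1,4]
Step 5: ref 2 -> HIT, frames=[2,1,4]
Step 6: ref 2 -> HIT, frames=[2,1,4]
Step 7: ref 3 -> FAULT, evict 2, frames=[3,1,4]
At step 7: evicted page 2

Answer: 2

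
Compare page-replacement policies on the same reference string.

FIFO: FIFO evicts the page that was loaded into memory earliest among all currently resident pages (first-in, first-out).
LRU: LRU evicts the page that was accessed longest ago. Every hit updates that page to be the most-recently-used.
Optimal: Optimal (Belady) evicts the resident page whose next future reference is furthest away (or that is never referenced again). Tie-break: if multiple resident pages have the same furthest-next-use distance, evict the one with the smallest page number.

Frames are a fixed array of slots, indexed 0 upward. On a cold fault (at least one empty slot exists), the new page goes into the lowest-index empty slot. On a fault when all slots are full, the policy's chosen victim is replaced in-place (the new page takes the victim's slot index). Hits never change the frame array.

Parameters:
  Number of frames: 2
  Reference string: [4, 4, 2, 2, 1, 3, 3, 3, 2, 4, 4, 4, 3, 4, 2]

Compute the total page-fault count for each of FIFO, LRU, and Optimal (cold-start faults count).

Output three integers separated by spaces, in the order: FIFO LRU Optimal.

Answer: 8 8 6

Derivation:
--- FIFO ---
  step 0: ref 4 -> FAULT, frames=[4,-] (faults so far: 1)
  step 1: ref 4 -> HIT, frames=[4,-] (faults so far: 1)
  step 2: ref 2 -> FAULT, frames=[4,2] (faults so far: 2)
  step 3: ref 2 -> HIT, frames=[4,2] (faults so far: 2)
  step 4: ref 1 -> FAULT, evict 4, frames=[1,2] (faults so far: 3)
  step 5: ref 3 -> FAULT, evict 2, frames=[1,3] (faults so far: 4)
  step 6: ref 3 -> HIT, frames=[1,3] (faults so far: 4)
  step 7: ref 3 -> HIT, frames=[1,3] (faults so far: 4)
  step 8: ref 2 -> FAULT, evict 1, frames=[2,3] (faults so far: 5)
  step 9: ref 4 -> FAULT, evict 3, frames=[2,4] (faults so far: 6)
  step 10: ref 4 -> HIT, frames=[2,4] (faults so far: 6)
  step 11: ref 4 -> HIT, frames=[2,4] (faults so far: 6)
  step 12: ref 3 -> FAULT, evict 2, frames=[3,4] (faults so far: 7)
  step 13: ref 4 -> HIT, frames=[3,4] (faults so far: 7)
  step 14: ref 2 -> FAULT, evict 4, frames=[3,2] (faults so far: 8)
  FIFO total faults: 8
--- LRU ---
  step 0: ref 4 -> FAULT, frames=[4,-] (faults so far: 1)
  step 1: ref 4 -> HIT, frames=[4,-] (faults so far: 1)
  step 2: ref 2 -> FAULT, frames=[4,2] (faults so far: 2)
  step 3: ref 2 -> HIT, frames=[4,2] (faults so far: 2)
  step 4: ref 1 -> FAULT, evict 4, frames=[1,2] (faults so far: 3)
  step 5: ref 3 -> FAULT, evict 2, frames=[1,3] (faults so far: 4)
  step 6: ref 3 -> HIT, frames=[1,3] (faults so far: 4)
  step 7: ref 3 -> HIT, frames=[1,3] (faults so far: 4)
  step 8: ref 2 -> FAULT, evict 1, frames=[2,3] (faults so far: 5)
  step 9: ref 4 -> FAULT, evict 3, frames=[2,4] (faults so far: 6)
  step 10: ref 4 -> HIT, frames=[2,4] (faults so far: 6)
  step 11: ref 4 -> HIT, frames=[2,4] (faults so far: 6)
  step 12: ref 3 -> FAULT, evict 2, frames=[3,4] (faults so far: 7)
  step 13: ref 4 -> HIT, frames=[3,4] (faults so far: 7)
  step 14: ref 2 -> FAULT, evict 3, frames=[2,4] (faults so far: 8)
  LRU total faults: 8
--- Optimal ---
  step 0: ref 4 -> FAULT, frames=[4,-] (faults so far: 1)
  step 1: ref 4 -> HIT, frames=[4,-] (faults so far: 1)
  step 2: ref 2 -> FAULT, frames=[4,2] (faults so far: 2)
  step 3: ref 2 -> HIT, frames=[4,2] (faults so far: 2)
  step 4: ref 1 -> FAULT, evict 4, frames=[1,2] (faults so far: 3)
  step 5: ref 3 -> FAULT, evict 1, frames=[3,2] (faults so far: 4)
  step 6: ref 3 -> HIT, frames=[3,2] (faults so far: 4)
  step 7: ref 3 -> HIT, frames=[3,2] (faults so far: 4)
  step 8: ref 2 -> HIT, frames=[3,2] (faults so far: 4)
  step 9: ref 4 -> FAULT, evict 2, frames=[3,4] (faults so far: 5)
  step 10: ref 4 -> HIT, frames=[3,4] (faults so far: 5)
  step 11: ref 4 -> HIT, frames=[3,4] (faults so far: 5)
  step 12: ref 3 -> HIT, frames=[3,4] (faults so far: 5)
  step 13: ref 4 -> HIT, frames=[3,4] (faults so far: 5)
  step 14: ref 2 -> FAULT, evict 3, frames=[2,4] (faults so far: 6)
  Optimal total faults: 6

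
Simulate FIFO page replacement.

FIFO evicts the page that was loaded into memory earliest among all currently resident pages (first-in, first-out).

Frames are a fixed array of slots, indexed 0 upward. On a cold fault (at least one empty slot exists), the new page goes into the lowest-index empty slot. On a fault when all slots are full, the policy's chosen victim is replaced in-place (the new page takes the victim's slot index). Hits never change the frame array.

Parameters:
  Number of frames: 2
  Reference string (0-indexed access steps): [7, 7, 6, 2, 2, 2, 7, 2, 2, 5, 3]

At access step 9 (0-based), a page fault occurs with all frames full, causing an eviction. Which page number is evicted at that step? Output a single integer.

Answer: 2

Derivation:
Step 0: ref 7 -> FAULT, frames=[7,-]
Step 1: ref 7 -> HIT, frames=[7,-]
Step 2: ref 6 -> FAULT, frames=[7,6]
Step 3: ref 2 -> FAULT, evict 7, frames=[2,6]
Step 4: ref 2 -> HIT, frames=[2,6]
Step 5: ref 2 -> HIT, frames=[2,6]
Step 6: ref 7 -> FAULT, evict 6, frames=[2,7]
Step 7: ref 2 -> HIT, frames=[2,7]
Step 8: ref 2 -> HIT, frames=[2,7]
Step 9: ref 5 -> FAULT, evict 2, frames=[5,7]
At step 9: evicted page 2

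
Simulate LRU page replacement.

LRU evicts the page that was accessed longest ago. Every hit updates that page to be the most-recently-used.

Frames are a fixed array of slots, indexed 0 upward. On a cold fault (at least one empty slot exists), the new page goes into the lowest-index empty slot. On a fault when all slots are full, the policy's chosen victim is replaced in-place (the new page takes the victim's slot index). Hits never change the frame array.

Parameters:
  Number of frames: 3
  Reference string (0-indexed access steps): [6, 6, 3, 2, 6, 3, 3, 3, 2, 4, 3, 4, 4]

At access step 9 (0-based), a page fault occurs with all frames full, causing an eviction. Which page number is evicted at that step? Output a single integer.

Step 0: ref 6 -> FAULT, frames=[6,-,-]
Step 1: ref 6 -> HIT, frames=[6,-,-]
Step 2: ref 3 -> FAULT, frames=[6,3,-]
Step 3: ref 2 -> FAULT, frames=[6,3,2]
Step 4: ref 6 -> HIT, frames=[6,3,2]
Step 5: ref 3 -> HIT, frames=[6,3,2]
Step 6: ref 3 -> HIT, frames=[6,3,2]
Step 7: ref 3 -> HIT, frames=[6,3,2]
Step 8: ref 2 -> HIT, frames=[6,3,2]
Step 9: ref 4 -> FAULT, evict 6, frames=[4,3,2]
At step 9: evicted page 6

Answer: 6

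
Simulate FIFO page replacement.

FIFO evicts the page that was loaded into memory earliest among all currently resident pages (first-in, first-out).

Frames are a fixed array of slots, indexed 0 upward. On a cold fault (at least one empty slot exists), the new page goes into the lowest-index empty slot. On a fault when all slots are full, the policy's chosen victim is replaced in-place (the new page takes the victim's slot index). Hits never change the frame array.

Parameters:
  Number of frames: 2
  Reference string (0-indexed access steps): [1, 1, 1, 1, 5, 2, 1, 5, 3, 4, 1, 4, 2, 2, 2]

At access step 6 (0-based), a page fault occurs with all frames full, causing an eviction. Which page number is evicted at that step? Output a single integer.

Step 0: ref 1 -> FAULT, frames=[1,-]
Step 1: ref 1 -> HIT, frames=[1,-]
Step 2: ref 1 -> HIT, frames=[1,-]
Step 3: ref 1 -> HIT, frames=[1,-]
Step 4: ref 5 -> FAULT, frames=[1,5]
Step 5: ref 2 -> FAULT, evict 1, frames=[2,5]
Step 6: ref 1 -> FAULT, evict 5, frames=[2,1]
At step 6: evicted page 5

Answer: 5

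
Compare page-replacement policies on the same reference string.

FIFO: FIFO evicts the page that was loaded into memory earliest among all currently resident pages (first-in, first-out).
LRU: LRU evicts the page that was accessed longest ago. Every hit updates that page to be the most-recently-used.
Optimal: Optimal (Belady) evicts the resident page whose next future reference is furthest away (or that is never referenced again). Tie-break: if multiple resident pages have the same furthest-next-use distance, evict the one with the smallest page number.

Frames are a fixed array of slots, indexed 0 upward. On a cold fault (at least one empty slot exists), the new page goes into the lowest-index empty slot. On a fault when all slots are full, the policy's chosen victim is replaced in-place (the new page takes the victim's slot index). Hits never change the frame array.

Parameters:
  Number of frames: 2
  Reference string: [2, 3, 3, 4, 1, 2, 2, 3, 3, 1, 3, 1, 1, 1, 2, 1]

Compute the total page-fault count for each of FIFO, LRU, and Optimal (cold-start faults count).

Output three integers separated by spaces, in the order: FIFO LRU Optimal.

Answer: 8 8 6

Derivation:
--- FIFO ---
  step 0: ref 2 -> FAULT, frames=[2,-] (faults so far: 1)
  step 1: ref 3 -> FAULT, frames=[2,3] (faults so far: 2)
  step 2: ref 3 -> HIT, frames=[2,3] (faults so far: 2)
  step 3: ref 4 -> FAULT, evict 2, frames=[4,3] (faults so far: 3)
  step 4: ref 1 -> FAULT, evict 3, frames=[4,1] (faults so far: 4)
  step 5: ref 2 -> FAULT, evict 4, frames=[2,1] (faults so far: 5)
  step 6: ref 2 -> HIT, frames=[2,1] (faults so far: 5)
  step 7: ref 3 -> FAULT, evict 1, frames=[2,3] (faults so far: 6)
  step 8: ref 3 -> HIT, frames=[2,3] (faults so far: 6)
  step 9: ref 1 -> FAULT, evict 2, frames=[1,3] (faults so far: 7)
  step 10: ref 3 -> HIT, frames=[1,3] (faults so far: 7)
  step 11: ref 1 -> HIT, frames=[1,3] (faults so far: 7)
  step 12: ref 1 -> HIT, frames=[1,3] (faults so far: 7)
  step 13: ref 1 -> HIT, frames=[1,3] (faults so far: 7)
  step 14: ref 2 -> FAULT, evict 3, frames=[1,2] (faults so far: 8)
  step 15: ref 1 -> HIT, frames=[1,2] (faults so far: 8)
  FIFO total faults: 8
--- LRU ---
  step 0: ref 2 -> FAULT, frames=[2,-] (faults so far: 1)
  step 1: ref 3 -> FAULT, frames=[2,3] (faults so far: 2)
  step 2: ref 3 -> HIT, frames=[2,3] (faults so far: 2)
  step 3: ref 4 -> FAULT, evict 2, frames=[4,3] (faults so far: 3)
  step 4: ref 1 -> FAULT, evict 3, frames=[4,1] (faults so far: 4)
  step 5: ref 2 -> FAULT, evict 4, frames=[2,1] (faults so far: 5)
  step 6: ref 2 -> HIT, frames=[2,1] (faults so far: 5)
  step 7: ref 3 -> FAULT, evict 1, frames=[2,3] (faults so far: 6)
  step 8: ref 3 -> HIT, frames=[2,3] (faults so far: 6)
  step 9: ref 1 -> FAULT, evict 2, frames=[1,3] (faults so far: 7)
  step 10: ref 3 -> HIT, frames=[1,3] (faults so far: 7)
  step 11: ref 1 -> HIT, frames=[1,3] (faults so far: 7)
  step 12: ref 1 -> HIT, frames=[1,3] (faults so far: 7)
  step 13: ref 1 -> HIT, frames=[1,3] (faults so far: 7)
  step 14: ref 2 -> FAULT, evict 3, frames=[1,2] (faults so far: 8)
  step 15: ref 1 -> HIT, frames=[1,2] (faults so far: 8)
  LRU total faults: 8
--- Optimal ---
  step 0: ref 2 -> FAULT, frames=[2,-] (faults so far: 1)
  step 1: ref 3 -> FAULT, frames=[2,3] (faults so far: 2)
  step 2: ref 3 -> HIT, frames=[2,3] (faults so far: 2)
  step 3: ref 4 -> FAULT, evict 3, frames=[2,4] (faults so far: 3)
  step 4: ref 1 -> FAULT, evict 4, frames=[2,1] (faults so far: 4)
  step 5: ref 2 -> HIT, frames=[2,1] (faults so far: 4)
  step 6: ref 2 -> HIT, frames=[2,1] (faults so far: 4)
  step 7: ref 3 -> FAULT, evict 2, frames=[3,1] (faults so far: 5)
  step 8: ref 3 -> HIT, frames=[3,1] (faults so far: 5)
  step 9: ref 1 -> HIT, frames=[3,1] (faults so far: 5)
  step 10: ref 3 -> HIT, frames=[3,1] (faults so far: 5)
  step 11: ref 1 -> HIT, frames=[3,1] (faults so far: 5)
  step 12: ref 1 -> HIT, frames=[3,1] (faults so far: 5)
  step 13: ref 1 -> HIT, frames=[3,1] (faults so far: 5)
  step 14: ref 2 -> FAULT, evict 3, frames=[2,1] (faults so far: 6)
  step 15: ref 1 -> HIT, frames=[2,1] (faults so far: 6)
  Optimal total faults: 6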